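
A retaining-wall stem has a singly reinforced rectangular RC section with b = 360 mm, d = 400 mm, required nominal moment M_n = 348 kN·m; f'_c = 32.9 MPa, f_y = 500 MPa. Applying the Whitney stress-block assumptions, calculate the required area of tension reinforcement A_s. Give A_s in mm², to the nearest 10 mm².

A_s ≈ 1980 mm²

With M_n = 0.85 f'_c a b (d − a/2), solve the quadratic for a:
a = d − √(d² − 2M_n/(0.85 f'_c b)) = 400 − √(400² − 2 × 348×10⁶/(0.85 × 32.9 × 360)) = 98.56 mm.
A_s = 0.85 f'_c a b / f_y = 0.85 × 32.9 × 98.56 × 360 / 500 = 1984.5 mm².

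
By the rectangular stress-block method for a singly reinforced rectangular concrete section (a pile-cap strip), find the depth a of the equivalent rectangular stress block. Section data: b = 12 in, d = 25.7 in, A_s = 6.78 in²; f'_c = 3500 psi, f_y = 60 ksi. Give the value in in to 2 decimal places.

a ≈ 11.39 in

T = A_s f_y = 6.78 × 60 = 406.8 kips.
a = T/(0.85 f'_c b) = 406.8/(0.85 × 3.5 × 12) = 11.39 in.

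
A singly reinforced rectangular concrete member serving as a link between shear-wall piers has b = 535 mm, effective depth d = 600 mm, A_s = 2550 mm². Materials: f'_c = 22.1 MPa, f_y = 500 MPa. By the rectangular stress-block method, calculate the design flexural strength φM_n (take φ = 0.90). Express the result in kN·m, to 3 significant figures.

φM_n ≈ 616 kN·m

T = A_s f_y = 2550 × 500 = 1275000 N = 1275 kN.
From C = T: a = T/(0.85 f'_c b) = 1275000/(0.85 × 22.1 × 535) = 126.87 mm.
M_n = T(d − a/2) = 1275 kN × (600 − 63.435) mm = 684.12 kN·m.
φM_n = 0.90 × 684.12 = 615.71 kN·m.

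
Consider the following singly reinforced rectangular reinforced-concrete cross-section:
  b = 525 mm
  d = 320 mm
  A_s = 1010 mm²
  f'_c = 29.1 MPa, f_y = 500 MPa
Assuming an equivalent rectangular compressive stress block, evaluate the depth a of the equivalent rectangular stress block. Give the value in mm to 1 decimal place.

a ≈ 38.9 mm

T = A_s f_y = 1010 × 500 = 505000 N = 505 kN.
Setting C = 0.85 f'_c a b equal to T: a = 505000/(0.85 × 29.1 × 525) = 38.9 mm.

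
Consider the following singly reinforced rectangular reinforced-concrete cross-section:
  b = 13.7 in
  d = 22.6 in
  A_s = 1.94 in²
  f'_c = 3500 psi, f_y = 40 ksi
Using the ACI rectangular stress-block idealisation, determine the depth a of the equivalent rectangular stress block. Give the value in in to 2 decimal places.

a ≈ 1.90 in

T = A_s f_y = 1.94 × 40 = 77.6 kips.
a = T/(0.85 f'_c b) = 77.6/(0.85 × 3.5 × 13.7) = 1.90 in.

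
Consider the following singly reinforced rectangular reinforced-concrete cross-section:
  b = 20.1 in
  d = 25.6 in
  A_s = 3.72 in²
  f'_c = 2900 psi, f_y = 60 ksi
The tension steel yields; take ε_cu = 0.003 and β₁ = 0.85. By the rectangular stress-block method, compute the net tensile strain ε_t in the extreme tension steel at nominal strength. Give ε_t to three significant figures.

a = A_s f_y/(0.85 f'_c b) = 4.505 in.
β₁ = 0.85, so c = a/β₁ = 4.505/0.85 = 5.300 in.
From the linear strain diagram with ε_cu = 0.003: ε_t = 0.003 (d − c)/c = 0.003 × (25.6 − 5.300)/5.300 = 0.0115.
Since ε_t ≥ 0.005, the section is tension-controlled.

ε_t ≈ 0.0115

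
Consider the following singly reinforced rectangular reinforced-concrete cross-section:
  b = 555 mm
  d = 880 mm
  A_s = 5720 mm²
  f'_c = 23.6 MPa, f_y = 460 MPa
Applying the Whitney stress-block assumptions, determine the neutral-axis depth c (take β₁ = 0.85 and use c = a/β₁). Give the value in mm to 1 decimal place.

c ≈ 278.0 mm

T = A_s f_y = 5720 × 460 = 2631200 N = 2631.2 kN.
Setting C = 0.85 f'_c a b equal to T: a = 2631200/(0.85 × 23.6 × 555) = 236.336 mm.
With β₁ = 0.85, c = a/β₁ = 236.336/0.85 = 278.0 mm.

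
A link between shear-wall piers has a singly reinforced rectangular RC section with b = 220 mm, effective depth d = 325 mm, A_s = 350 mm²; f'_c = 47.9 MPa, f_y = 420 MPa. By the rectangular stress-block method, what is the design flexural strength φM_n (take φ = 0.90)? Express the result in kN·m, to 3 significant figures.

φM_n ≈ 41.9 kN·m

T = A_s f_y = 350 × 420 = 147000 N = 147 kN.
From C = T: a = T/(0.85 f'_c b) = 147000/(0.85 × 47.9 × 220) = 16.41 mm.
M_n = T(d − a/2) = 147 kN × (325 − 8.205) mm = 46.57 kN·m.
φM_n = 0.90 × 46.57 = 41.91 kN·m.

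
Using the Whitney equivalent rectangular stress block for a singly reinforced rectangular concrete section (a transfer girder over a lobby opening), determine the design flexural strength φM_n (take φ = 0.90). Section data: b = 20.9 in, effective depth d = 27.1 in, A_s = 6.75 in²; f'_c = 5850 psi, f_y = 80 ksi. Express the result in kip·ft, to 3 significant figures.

φM_n ≈ 992 kip·ft

T = A_s f_y = 6.75 × 80 = 540 kips.
a = T/(0.85 f'_c b) = 540/(0.85 × 5.85 × 20.9) = 5.196 in.
M_n = T(d − a/2) = 540 × (27.1 − 2.598) = 13231.1 kip·in = 13231.1/12 = 1102.59 kip·ft.
φM_n = 0.90 × 1102.59 = 992.33 kip·ft.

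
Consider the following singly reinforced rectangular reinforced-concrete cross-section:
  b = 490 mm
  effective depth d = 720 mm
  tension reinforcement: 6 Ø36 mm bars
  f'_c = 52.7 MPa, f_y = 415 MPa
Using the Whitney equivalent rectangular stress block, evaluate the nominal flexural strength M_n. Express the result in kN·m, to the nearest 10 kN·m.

M_n ≈ 1680 kN·m

A_s = 6 × 1018 = 6108 mm².
T = A_s f_y = 6108 × 415 = 2534820 N = 2534.82 kN.
From C = T: a = T/(0.85 f'_c b) = 2534820/(0.85 × 52.7 × 490) = 115.48 mm.
M_n = T(d − a/2) = 2534.82 kN × (720 − 57.74) mm = 1678.71 kN·m.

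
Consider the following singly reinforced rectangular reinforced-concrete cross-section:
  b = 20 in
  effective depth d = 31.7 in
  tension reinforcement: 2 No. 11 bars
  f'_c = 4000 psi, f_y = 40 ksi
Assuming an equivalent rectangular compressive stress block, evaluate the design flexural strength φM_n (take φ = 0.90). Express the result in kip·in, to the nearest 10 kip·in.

A_s = 2 × 1.56 = 3.12 in².
T = A_s f_y = 3.12 × 40 = 124.8 kips.
a = T/(0.85 f'_c b) = 124.8/(0.85 × 4 × 20) = 1.835 in.
M_n = T(d − a/2) = 124.8 × (31.7 − 0.9175) = 3841.7 kip·in.
φM_n = 0.90 × 3841.7 = 3457.5 kip·in.

φM_n ≈ 3460 kip·in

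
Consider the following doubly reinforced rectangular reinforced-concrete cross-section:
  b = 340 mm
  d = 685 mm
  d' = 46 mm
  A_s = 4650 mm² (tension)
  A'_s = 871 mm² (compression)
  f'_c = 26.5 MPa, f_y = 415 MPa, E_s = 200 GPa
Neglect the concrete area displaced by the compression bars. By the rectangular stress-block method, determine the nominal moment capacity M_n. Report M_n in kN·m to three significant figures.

M_n ≈ 1140 kN·m

Assume both tension and compression steel yield.
Net tension couple steel: A_s − A'_s = 3779 mm².
a = (A_s − A'_s) f_y / (0.85 f'_c b) = 1568285/(0.85 × 26.5 × 340) = 204.78 mm.
c = a/β₁ = 204.78/0.85 = 240.92 mm; ε'_s = 0.003(c − d')/c = 0.0024 ≥ f_y/E_s = 0.0021, so compression steel does yield.
M_n = (A_s − A'_s) f_y (d − a/2) + A'_s f_y (d − d') = [1568285 × (685 − 102.39) + 361465 × (685 − 46)] × 10⁻⁶ = 913.70 + 230.98 = 1144.68 kN·m.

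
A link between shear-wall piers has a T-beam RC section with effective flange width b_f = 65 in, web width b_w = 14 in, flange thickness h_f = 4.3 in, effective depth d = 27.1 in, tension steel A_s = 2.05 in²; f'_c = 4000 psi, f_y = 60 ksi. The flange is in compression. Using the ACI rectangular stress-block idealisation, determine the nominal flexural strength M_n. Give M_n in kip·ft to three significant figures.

M_n ≈ 275 kip·ft

Tension: T = A_s f_y = 2.05 × 60 = 123 kips.
Try a within the flange: a = T/(0.85 f'_c b_f) = 123/(0.85 × 4 × 65) = 0.557 in.
Since a = 0.557 ≤ h_f = 4.3 in, the stress block lies entirely in the flange; analyse as a rectangular beam of width b_f.
M_n = T(d − a/2) = 123 × (27.1 − 0.2785) = 3299.0 kip·in.
M_n = 3299.0/12 = 274.92 kip·ft.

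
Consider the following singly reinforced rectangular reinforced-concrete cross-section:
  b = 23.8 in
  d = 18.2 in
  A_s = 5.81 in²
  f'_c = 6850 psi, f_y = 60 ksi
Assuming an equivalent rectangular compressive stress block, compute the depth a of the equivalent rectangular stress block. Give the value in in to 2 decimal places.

T = A_s f_y = 5.81 × 60 = 348.6 kips.
a = T/(0.85 f'_c b) = 348.6/(0.85 × 6.85 × 23.8) = 2.52 in.

a ≈ 2.52 in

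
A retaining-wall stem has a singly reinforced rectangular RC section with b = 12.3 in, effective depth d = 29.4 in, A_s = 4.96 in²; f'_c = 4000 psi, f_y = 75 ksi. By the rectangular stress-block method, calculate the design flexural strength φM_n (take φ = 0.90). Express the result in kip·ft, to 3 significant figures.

T = A_s f_y = 4.96 × 75 = 372 kips.
a = T/(0.85 f'_c b) = 372/(0.85 × 4 × 12.3) = 8.895 in.
M_n = T(d − a/2) = 372 × (29.4 − 4.4475) = 9282.3 kip·in = 9282.3/12 = 773.53 kip·ft.
φM_n = 0.90 × 773.53 = 696.18 kip·ft.

φM_n ≈ 696 kip·ft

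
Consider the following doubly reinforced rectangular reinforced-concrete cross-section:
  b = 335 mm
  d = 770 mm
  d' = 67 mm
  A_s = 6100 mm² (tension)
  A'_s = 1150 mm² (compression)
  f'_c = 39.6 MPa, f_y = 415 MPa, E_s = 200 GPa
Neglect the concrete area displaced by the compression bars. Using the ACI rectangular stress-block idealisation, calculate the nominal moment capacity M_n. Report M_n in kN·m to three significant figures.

M_n ≈ 1730 kN·m

Assume both tension and compression steel yield.
Net tension couple steel: A_s − A'_s = 4950 mm².
a = (A_s − A'_s) f_y / (0.85 f'_c b) = 2054250/(0.85 × 39.6 × 335) = 182.18 mm.
c = a/β₁ = 182.18/0.767 = 237.52 mm; ε'_s = 0.003(c − d')/c = 0.0022 ≥ f_y/E_s = 0.0021, so compression steel does yield.
M_n = (A_s − A'_s) f_y (d − a/2) + A'_s f_y (d − d') = [2054250 × (770 − 91.09) + 477250 × (770 − 67)] × 10⁻⁶ = 1394.65 + 335.51 = 1730.16 kN·m.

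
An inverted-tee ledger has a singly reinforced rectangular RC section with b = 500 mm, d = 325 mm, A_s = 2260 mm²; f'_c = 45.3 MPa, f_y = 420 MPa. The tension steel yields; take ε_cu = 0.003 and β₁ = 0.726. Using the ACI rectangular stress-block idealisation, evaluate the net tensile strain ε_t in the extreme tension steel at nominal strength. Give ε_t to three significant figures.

a = A_s f_y/(0.85 f'_c b) = 49.30 mm.
β₁ = 0.726, so c = a/β₁ = 49.30/0.726 = 67.91 mm.
From the linear strain diagram with ε_cu = 0.003: ε_t = 0.003 (d − c)/c = 0.003 × (325 − 67.91)/67.91 = 0.0114.
Since ε_t ≥ 0.005, the section is tension-controlled.

ε_t ≈ 0.0114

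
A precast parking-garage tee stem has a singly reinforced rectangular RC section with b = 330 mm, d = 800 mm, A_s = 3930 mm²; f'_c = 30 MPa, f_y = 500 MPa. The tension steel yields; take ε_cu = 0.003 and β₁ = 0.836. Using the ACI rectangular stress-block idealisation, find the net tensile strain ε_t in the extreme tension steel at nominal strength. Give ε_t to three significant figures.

ε_t ≈ 0.00559

a = A_s f_y/(0.85 f'_c b) = 233.51 mm.
β₁ = 0.836, so c = a/β₁ = 233.51/0.836 = 279.32 mm.
From the linear strain diagram with ε_cu = 0.003: ε_t = 0.003 (d − c)/c = 0.003 × (800 − 279.32)/279.32 = 0.00559.
Since ε_t ≥ 0.005, the section is tension-controlled.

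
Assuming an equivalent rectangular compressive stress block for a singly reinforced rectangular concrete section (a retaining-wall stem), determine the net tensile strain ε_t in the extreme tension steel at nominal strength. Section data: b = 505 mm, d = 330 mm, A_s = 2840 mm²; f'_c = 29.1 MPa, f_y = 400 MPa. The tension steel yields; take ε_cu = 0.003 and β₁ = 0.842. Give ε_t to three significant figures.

a = A_s f_y/(0.85 f'_c b) = 90.94 mm.
β₁ = 0.842, so c = a/β₁ = 90.94/0.842 = 108.00 mm.
From the linear strain diagram with ε_cu = 0.003: ε_t = 0.003 (d − c)/c = 0.003 × (330 − 108.00)/108.00 = 0.00617.
Since ε_t ≥ 0.005, the section is tension-controlled.

ε_t ≈ 0.00617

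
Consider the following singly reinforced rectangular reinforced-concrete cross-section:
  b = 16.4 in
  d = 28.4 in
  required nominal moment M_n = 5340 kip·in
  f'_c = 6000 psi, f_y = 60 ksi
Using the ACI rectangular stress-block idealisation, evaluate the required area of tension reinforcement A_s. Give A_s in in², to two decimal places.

From M_n = 0.85 f'_c a b (d − a/2):
a = d − √(d² − 2M_n/(0.85 f'_c b)) = 28.4 − √(28.4² − 2 × 5340/(0.85 × 6 × 16.4)) = 2.345 in.
A_s = 0.85 f'_c a b / f_y = 0.85 × 6 × 2.345 × 16.4 / 60 = 3.269 in².

A_s ≈ 3.27 in²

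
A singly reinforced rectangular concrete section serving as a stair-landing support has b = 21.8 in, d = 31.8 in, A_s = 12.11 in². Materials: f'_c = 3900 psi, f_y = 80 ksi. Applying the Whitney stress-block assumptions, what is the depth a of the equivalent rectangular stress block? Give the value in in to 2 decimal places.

T = A_s f_y = 12.11 × 80 = 968.8 kips.
a = T/(0.85 f'_c b) = 968.8/(0.85 × 3.9 × 21.8) = 13.41 in.

a ≈ 13.41 in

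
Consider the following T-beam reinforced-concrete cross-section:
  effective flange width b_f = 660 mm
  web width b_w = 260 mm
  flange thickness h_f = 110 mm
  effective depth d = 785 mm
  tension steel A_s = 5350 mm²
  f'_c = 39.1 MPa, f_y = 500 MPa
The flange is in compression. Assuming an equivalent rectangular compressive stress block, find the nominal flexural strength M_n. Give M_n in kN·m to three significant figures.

Tension: T = A_s f_y = 5350 × 500 = 2675000 N.
Try a within the flange: a = T/(0.85 f'_c b_f) = 2675000/(0.85 × 39.1 × 660) = 121.95 mm.
a = 121.95 > h_f = 110 mm: the block extends into the web. Split into flange-overhang and web parts.
C_f = 0.85 f'_c (b_f − b_w) h_f = 0.85 × 39.1 × (660 − 260) × 110 = 1462340 N.
Remaining web compression depth: a_w = (T − C_f)/(0.85 f'_c b_w) = (2675000 − 1462340)/(0.85 × 39.1 × 260) = 140.34 mm.
M_n = C_f(d − h_f/2) + (T − C_f)(d − a_w/2) = 1462340 × (785 − 55) + 1212660 × (785 − 70.17) = 1067.51 + 866.85 = 1934.36 × 10⁶ N·mm.
M_n = 1934.36 kN·m.

M_n ≈ 1930 kN·m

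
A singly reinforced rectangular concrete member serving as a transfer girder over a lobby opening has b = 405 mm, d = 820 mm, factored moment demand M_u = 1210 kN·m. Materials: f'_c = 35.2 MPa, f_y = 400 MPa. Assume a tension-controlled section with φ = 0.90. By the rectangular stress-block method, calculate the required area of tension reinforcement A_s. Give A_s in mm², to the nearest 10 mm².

M_n = M_u/φ = 1210/0.90 = 1344.44 kN·m.
With M_n = 0.85 f'_c a b (d − a/2), solve the quadratic for a:
a = d − √(d² − 2M_n/(0.85 f'_c b)) = 820 − √(820² − 2 × 1344.44×10⁶/(0.85 × 35.2 × 405)) = 148.81 mm.
A_s = 0.85 f'_c a b / f_y = 0.85 × 35.2 × 148.81 × 405 / 400 = 4508.1 mm².

A_s ≈ 4510 mm²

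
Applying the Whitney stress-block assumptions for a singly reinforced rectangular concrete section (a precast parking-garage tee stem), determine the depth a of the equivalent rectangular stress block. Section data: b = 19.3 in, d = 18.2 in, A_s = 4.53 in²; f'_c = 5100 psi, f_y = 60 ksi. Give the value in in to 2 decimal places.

a ≈ 3.25 in

T = A_s f_y = 4.53 × 60 = 271.8 kips.
a = T/(0.85 f'_c b) = 271.8/(0.85 × 5.1 × 19.3) = 3.25 in.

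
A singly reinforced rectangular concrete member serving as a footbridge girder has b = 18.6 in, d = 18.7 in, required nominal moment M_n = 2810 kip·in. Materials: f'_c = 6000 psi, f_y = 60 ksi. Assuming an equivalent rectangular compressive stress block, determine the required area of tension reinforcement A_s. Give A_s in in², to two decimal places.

From M_n = 0.85 f'_c a b (d − a/2):
a = d − √(d² − 2M_n/(0.85 f'_c b)) = 18.7 − √(18.7² − 2 × 2810/(0.85 × 6 × 18.6)) = 1.658 in.
A_s = 0.85 f'_c a b / f_y = 0.85 × 6 × 1.658 × 18.6 / 60 = 2.621 in².

A_s ≈ 2.62 in²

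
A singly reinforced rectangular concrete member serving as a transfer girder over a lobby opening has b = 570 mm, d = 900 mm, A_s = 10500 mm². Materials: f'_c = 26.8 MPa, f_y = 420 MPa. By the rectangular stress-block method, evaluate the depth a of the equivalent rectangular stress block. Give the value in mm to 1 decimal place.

T = A_s f_y = 10500 × 420 = 4410000 N = 4410 kN.
Setting C = 0.85 f'_c a b equal to T: a = 4410000/(0.85 × 26.8 × 570) = 339.6 mm.

a ≈ 339.6 mm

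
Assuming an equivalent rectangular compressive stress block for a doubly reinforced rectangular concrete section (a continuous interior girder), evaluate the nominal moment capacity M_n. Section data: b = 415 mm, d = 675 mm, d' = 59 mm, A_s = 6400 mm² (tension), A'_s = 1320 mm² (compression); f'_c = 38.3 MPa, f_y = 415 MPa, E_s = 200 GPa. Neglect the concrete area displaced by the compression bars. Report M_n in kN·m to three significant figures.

M_n ≈ 1600 kN·m

Assume both tension and compression steel yield.
Net tension couple steel: A_s − A'_s = 5080 mm².
a = (A_s − A'_s) f_y / (0.85 f'_c b) = 2108200/(0.85 × 38.3 × 415) = 156.04 mm.
c = a/β₁ = 156.04/0.776 = 201.08 mm; ε'_s = 0.003(c − d')/c = 0.0021 ≥ f_y/E_s = 0.0021, so compression steel does yield.
M_n = (A_s − A'_s) f_y (d − a/2) + A'_s f_y (d − d') = [2108200 × (675 − 78.02) + 547800 × (675 − 59)] × 10⁻⁶ = 1258.55 + 337.44 = 1595.99 kN·m.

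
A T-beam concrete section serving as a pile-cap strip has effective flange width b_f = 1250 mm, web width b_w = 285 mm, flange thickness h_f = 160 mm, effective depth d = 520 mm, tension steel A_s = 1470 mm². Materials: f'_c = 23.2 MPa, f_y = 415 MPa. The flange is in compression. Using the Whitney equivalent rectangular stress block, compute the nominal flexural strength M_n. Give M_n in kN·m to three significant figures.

Tension: T = A_s f_y = 1470 × 415 = 610050 N.
Try a within the flange: a = T/(0.85 f'_c b_f) = 610050/(0.85 × 23.2 × 1250) = 24.75 mm.
Since a = 24.75 ≤ h_f = 160 mm, the stress block lies entirely in the flange; analyse as a rectangular beam of width b_f.
M_n = T(d − a/2) = 610050 × (520 − 12.375) = 309.68 × 10⁶ N·mm.
M_n = 309.68 kN·m.

M_n ≈ 310 kN·m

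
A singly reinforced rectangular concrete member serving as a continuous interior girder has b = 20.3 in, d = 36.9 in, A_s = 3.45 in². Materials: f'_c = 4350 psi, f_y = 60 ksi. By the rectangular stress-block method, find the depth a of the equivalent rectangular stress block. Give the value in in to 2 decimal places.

a ≈ 2.76 in

T = A_s f_y = 3.45 × 60 = 207 kips.
a = T/(0.85 f'_c b) = 207/(0.85 × 4.35 × 20.3) = 2.76 in.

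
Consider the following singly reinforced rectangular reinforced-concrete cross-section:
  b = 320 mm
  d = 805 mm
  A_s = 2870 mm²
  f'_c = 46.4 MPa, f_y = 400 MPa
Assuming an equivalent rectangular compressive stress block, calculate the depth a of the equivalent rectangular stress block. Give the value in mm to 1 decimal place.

T = A_s f_y = 2870 × 400 = 1148000 N = 1148 kN.
Setting C = 0.85 f'_c a b equal to T: a = 1148000/(0.85 × 46.4 × 320) = 91.0 mm.

a ≈ 91.0 mm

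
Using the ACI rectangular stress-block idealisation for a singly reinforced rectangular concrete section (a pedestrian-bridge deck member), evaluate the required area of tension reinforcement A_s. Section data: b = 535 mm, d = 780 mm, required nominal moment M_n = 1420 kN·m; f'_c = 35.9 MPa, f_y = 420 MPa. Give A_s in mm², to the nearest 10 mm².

With M_n = 0.85 f'_c a b (d − a/2), solve the quadratic for a:
a = d − √(d² − 2M_n/(0.85 f'_c b)) = 780 − √(780² − 2 × 1420×10⁶/(0.85 × 35.9 × 535)) = 120.88 mm.
A_s = 0.85 f'_c a b / f_y = 0.85 × 35.9 × 120.88 × 535 / 420 = 4698.6 mm².

A_s ≈ 4700 mm²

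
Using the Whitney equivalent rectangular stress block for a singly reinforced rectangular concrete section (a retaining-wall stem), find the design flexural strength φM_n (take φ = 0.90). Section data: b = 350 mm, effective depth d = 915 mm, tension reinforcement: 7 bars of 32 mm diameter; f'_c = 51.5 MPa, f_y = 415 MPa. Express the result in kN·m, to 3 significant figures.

A_s = 7 × 804 = 5628 mm².
T = A_s f_y = 5628 × 415 = 2335620 N = 2335.62 kN.
From C = T: a = T/(0.85 f'_c b) = 2335620/(0.85 × 51.5 × 350) = 152.44 mm.
M_n = T(d − a/2) = 2335.62 kN × (915 − 76.22) mm = 1959.07 kN·m.
φM_n = 0.90 × 1959.07 = 1763.16 kN·m.

φM_n ≈ 1760 kN·m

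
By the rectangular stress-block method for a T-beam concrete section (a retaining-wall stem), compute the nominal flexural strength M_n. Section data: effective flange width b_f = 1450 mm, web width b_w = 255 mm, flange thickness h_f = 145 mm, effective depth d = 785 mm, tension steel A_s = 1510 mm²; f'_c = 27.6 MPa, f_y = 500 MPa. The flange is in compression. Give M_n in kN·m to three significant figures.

M_n ≈ 584 kN·m

Tension: T = A_s f_y = 1510 × 500 = 755000 N.
Try a within the flange: a = T/(0.85 f'_c b_f) = 755000/(0.85 × 27.6 × 1450) = 22.19 mm.
Since a = 22.19 ≤ h_f = 145 mm, the stress block lies entirely in the flange; analyse as a rectangular beam of width b_f.
M_n = T(d − a/2) = 755000 × (785 − 11.095) = 584.30 × 10⁶ N·mm.
M_n = 584.30 kN·m.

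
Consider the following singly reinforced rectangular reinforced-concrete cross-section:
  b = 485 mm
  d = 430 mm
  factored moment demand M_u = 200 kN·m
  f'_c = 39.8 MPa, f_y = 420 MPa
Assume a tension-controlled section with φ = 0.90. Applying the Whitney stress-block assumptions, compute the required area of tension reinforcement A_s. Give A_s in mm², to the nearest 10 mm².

M_n = M_u/φ = 200/0.90 = 222.222 kN·m.
With M_n = 0.85 f'_c a b (d − a/2), solve the quadratic for a:
a = d − √(d² − 2M_n/(0.85 f'_c b)) = 430 − √(430² − 2 × 222.222×10⁶/(0.85 × 39.8 × 485)) = 32.74 mm.
A_s = 0.85 f'_c a b / f_y = 0.85 × 39.8 × 32.74 × 485 / 420 = 1279.0 mm².

A_s ≈ 1280 mm²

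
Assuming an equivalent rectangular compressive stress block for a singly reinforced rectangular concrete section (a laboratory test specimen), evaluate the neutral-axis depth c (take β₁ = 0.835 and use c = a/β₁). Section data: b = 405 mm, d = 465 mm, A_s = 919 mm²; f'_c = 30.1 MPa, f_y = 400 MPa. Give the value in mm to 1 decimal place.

T = A_s f_y = 919 × 400 = 367600 N = 367.6 kN.
Setting C = 0.85 f'_c a b equal to T: a = 367600/(0.85 × 30.1 × 405) = 35.476 mm.
With β₁ = 0.835, c = a/β₁ = 35.476/0.835 = 42.5 mm.

c ≈ 42.5 mm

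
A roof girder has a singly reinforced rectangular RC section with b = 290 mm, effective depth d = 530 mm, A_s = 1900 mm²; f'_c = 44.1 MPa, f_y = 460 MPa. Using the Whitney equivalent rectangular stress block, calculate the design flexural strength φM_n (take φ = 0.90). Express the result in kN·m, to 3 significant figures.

φM_n ≈ 385 kN·m

T = A_s f_y = 1900 × 460 = 874000 N = 874 kN.
From C = T: a = T/(0.85 f'_c b) = 874000/(0.85 × 44.1 × 290) = 80.40 mm.
M_n = T(d − a/2) = 874 kN × (530 − 40.2) mm = 428.09 kN·m.
φM_n = 0.90 × 428.09 = 385.28 kN·m.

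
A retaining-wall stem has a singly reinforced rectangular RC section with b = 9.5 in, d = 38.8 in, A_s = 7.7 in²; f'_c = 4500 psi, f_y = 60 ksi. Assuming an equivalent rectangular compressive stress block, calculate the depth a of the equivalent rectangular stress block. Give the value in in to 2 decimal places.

T = A_s f_y = 7.7 × 60 = 462 kips.
a = T/(0.85 f'_c b) = 462/(0.85 × 4.5 × 9.5) = 12.71 in.

a ≈ 12.71 in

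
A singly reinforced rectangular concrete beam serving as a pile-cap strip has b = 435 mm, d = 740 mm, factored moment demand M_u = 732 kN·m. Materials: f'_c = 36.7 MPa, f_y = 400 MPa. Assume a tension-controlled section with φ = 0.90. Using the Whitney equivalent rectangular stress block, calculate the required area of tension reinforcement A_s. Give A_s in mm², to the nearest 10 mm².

A_s ≈ 2920 mm²

M_n = M_u/φ = 732/0.90 = 813.333 kN·m.
With M_n = 0.85 f'_c a b (d − a/2), solve the quadratic for a:
a = d − √(d² − 2M_n/(0.85 f'_c b)) = 740 − √(740² − 2 × 813.333×10⁶/(0.85 × 36.7 × 435)) = 85.99 mm.
A_s = 0.85 f'_c a b / f_y = 0.85 × 36.7 × 85.99 × 435 / 400 = 2917.2 mm².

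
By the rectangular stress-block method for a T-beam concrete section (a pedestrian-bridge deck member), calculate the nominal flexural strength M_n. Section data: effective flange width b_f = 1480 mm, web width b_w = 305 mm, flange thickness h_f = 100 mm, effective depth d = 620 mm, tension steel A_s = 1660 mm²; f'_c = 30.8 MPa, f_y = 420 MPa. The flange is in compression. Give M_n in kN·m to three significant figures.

M_n ≈ 426 kN·m

Tension: T = A_s f_y = 1660 × 420 = 697200 N.
Try a within the flange: a = T/(0.85 f'_c b_f) = 697200/(0.85 × 30.8 × 1480) = 17.99 mm.
Since a = 17.99 ≤ h_f = 100 mm, the stress block lies entirely in the flange; analyse as a rectangular beam of width b_f.
M_n = T(d − a/2) = 697200 × (620 − 8.995) = 425.99 × 10⁶ N·mm.
M_n = 425.99 kN·m.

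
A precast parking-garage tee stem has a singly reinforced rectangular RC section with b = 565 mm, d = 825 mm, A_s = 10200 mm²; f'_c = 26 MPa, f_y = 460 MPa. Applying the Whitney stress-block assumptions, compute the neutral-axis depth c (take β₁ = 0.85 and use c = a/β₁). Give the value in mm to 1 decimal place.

c ≈ 442.1 mm

T = A_s f_y = 10200 × 460 = 4692000 N = 4692 kN.
Setting C = 0.85 f'_c a b equal to T: a = 4692000/(0.85 × 26 × 565) = 375.766 mm.
With β₁ = 0.85, c = a/β₁ = 375.766/0.85 = 442.1 mm.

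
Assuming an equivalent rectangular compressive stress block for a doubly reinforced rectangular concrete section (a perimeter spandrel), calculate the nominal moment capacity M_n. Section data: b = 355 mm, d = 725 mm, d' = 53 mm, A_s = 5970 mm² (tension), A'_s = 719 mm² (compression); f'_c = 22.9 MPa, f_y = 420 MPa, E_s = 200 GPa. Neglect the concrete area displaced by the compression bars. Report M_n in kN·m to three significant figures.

Assume both tension and compression steel yield.
Net tension couple steel: A_s − A'_s = 5251 mm².
a = (A_s − A'_s) f_y / (0.85 f'_c b) = 2205420/(0.85 × 22.9 × 355) = 319.16 mm.
c = a/β₁ = 319.16/0.85 = 375.48 mm; ε'_s = 0.003(c − d')/c = 0.0026 ≥ f_y/E_s = 0.0021, so compression steel does yield.
M_n = (A_s − A'_s) f_y (d − a/2) + A'_s f_y (d − d') = [2205420 × (725 − 159.58) + 301980 × (725 − 53)] × 10⁻⁶ = 1246.99 + 202.93 = 1449.92 kN·m.

M_n ≈ 1450 kN·m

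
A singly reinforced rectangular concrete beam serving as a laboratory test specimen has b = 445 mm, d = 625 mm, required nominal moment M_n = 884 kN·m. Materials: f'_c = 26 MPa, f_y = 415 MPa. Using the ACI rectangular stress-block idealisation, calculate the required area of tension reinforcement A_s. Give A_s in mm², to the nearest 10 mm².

A_s ≈ 3930 mm²

With M_n = 0.85 f'_c a b (d − a/2), solve the quadratic for a:
a = d − √(d² − 2M_n/(0.85 f'_c b)) = 625 − √(625² − 2 × 884×10⁶/(0.85 × 26 × 445)) = 165.82 mm.
A_s = 0.85 f'_c a b / f_y = 0.85 × 26 × 165.82 × 445 / 415 = 3929.5 mm².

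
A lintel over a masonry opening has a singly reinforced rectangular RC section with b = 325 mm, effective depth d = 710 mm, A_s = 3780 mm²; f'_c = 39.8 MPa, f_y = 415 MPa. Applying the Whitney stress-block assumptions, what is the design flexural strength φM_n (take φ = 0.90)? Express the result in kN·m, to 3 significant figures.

φM_n ≈ 902 kN·m

T = A_s f_y = 3780 × 415 = 1568700 N = 1568.7 kN.
From C = T: a = T/(0.85 f'_c b) = 1568700/(0.85 × 39.8 × 325) = 142.68 mm.
M_n = T(d − a/2) = 1568.7 kN × (710 − 71.34) mm = 1001.87 kN·m.
φM_n = 0.90 × 1001.87 = 901.68 kN·m.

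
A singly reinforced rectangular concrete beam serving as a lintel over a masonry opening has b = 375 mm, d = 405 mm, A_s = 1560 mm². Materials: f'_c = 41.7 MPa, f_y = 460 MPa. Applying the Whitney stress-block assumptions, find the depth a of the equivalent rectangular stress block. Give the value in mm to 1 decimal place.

a ≈ 54.0 mm

T = A_s f_y = 1560 × 460 = 717600 N = 717.6 kN.
Setting C = 0.85 f'_c a b equal to T: a = 717600/(0.85 × 41.7 × 375) = 54.0 mm.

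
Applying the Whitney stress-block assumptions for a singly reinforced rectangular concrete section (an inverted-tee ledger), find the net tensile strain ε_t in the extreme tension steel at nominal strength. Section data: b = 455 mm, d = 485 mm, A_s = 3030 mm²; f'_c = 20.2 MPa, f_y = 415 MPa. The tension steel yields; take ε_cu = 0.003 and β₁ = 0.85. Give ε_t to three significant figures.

a = A_s f_y/(0.85 f'_c b) = 160.96 mm.
β₁ = 0.85, so c = a/β₁ = 160.96/0.85 = 189.36 mm.
From the linear strain diagram with ε_cu = 0.003: ε_t = 0.003 (d − c)/c = 0.003 × (485 − 189.36)/189.36 = 0.00468.
ε_t is between 0.004 and 0.005 — transition zone.

ε_t ≈ 0.00468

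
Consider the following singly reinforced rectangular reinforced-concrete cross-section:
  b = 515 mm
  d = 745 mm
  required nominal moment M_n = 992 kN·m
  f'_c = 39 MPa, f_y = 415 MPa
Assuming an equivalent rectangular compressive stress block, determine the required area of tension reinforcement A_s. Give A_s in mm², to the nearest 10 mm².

A_s ≈ 3400 mm²

With M_n = 0.85 f'_c a b (d − a/2), solve the quadratic for a:
a = d − √(d² − 2M_n/(0.85 f'_c b)) = 745 − √(745² − 2 × 992×10⁶/(0.85 × 39 × 515)) = 82.57 mm.
A_s = 0.85 f'_c a b / f_y = 0.85 × 39 × 82.57 × 515 / 415 = 3396.8 mm².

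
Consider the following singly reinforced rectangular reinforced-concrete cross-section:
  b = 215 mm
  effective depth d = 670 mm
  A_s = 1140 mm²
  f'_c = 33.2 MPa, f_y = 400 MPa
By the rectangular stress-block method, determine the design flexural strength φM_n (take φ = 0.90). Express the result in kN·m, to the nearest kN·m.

T = A_s f_y = 1140 × 400 = 456000 N = 456 kN.
From C = T: a = T/(0.85 f'_c b) = 456000/(0.85 × 33.2 × 215) = 75.16 mm.
M_n = T(d − a/2) = 456 kN × (670 − 37.58) mm = 288.38 kN·m.
φM_n = 0.90 × 288.38 = 259.54 kN·m.

φM_n ≈ 260 kN·m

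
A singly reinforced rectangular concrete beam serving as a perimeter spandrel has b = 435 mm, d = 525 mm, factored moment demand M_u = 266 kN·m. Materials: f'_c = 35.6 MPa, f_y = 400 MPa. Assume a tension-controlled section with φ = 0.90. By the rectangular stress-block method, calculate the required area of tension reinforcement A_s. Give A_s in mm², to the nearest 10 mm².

M_n = M_u/φ = 266/0.90 = 295.556 kN·m.
With M_n = 0.85 f'_c a b (d − a/2), solve the quadratic for a:
a = d − √(d² − 2M_n/(0.85 f'_c b)) = 525 − √(525² − 2 × 295.556×10⁶/(0.85 × 35.6 × 435)) = 44.67 mm.
A_s = 0.85 f'_c a b / f_y = 0.85 × 35.6 × 44.67 × 435 / 400 = 1470.0 mm².

A_s ≈ 1470 mm²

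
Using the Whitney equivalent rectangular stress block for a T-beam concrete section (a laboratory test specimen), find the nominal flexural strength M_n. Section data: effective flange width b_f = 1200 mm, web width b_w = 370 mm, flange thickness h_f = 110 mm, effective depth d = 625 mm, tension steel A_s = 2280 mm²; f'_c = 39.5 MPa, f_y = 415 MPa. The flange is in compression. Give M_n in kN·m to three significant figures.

M_n ≈ 580 kN·m

Tension: T = A_s f_y = 2280 × 415 = 946200 N.
Try a within the flange: a = T/(0.85 f'_c b_f) = 946200/(0.85 × 39.5 × 1200) = 23.48 mm.
Since a = 23.48 ≤ h_f = 110 mm, the stress block lies entirely in the flange; analyse as a rectangular beam of width b_f.
M_n = T(d − a/2) = 946200 × (625 − 11.74) = 580.27 × 10⁶ N·mm.
M_n = 580.27 kN·m.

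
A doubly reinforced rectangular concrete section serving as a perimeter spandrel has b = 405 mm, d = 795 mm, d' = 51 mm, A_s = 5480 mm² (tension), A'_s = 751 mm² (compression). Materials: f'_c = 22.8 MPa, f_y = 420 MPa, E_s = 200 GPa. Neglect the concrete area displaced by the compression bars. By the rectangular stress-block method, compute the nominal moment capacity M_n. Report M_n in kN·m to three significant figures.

M_n ≈ 1560 kN·m

Assume both tension and compression steel yield.
Net tension couple steel: A_s − A'_s = 4729 mm².
a = (A_s − A'_s) f_y / (0.85 f'_c b) = 1986180/(0.85 × 22.8 × 405) = 253.05 mm.
c = a/β₁ = 253.05/0.85 = 297.71 mm; ε'_s = 0.003(c − d')/c = 0.0025 ≥ f_y/E_s = 0.0021, so compression steel does yield.
M_n = (A_s − A'_s) f_y (d − a/2) + A'_s f_y (d − d') = [1986180 × (795 − 126.525) + 315420 × (795 − 51)] × 10⁻⁶ = 1327.71 + 234.67 = 1562.38 kN·m.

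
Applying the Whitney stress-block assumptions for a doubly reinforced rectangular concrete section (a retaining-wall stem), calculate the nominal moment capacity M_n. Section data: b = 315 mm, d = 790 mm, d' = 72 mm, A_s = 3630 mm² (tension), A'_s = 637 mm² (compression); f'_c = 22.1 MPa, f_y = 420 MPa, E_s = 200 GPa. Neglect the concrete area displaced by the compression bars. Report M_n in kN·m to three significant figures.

Assume both tension and compression steel yield.
Net tension couple steel: A_s − A'_s = 2993 mm².
a = (A_s − A'_s) f_y / (0.85 f'_c b) = 1257060/(0.85 × 22.1 × 315) = 212.44 mm.
c = a/β₁ = 212.44/0.85 = 249.93 mm; ε'_s = 0.003(c − d')/c = 0.0021 ≥ f_y/E_s = 0.0021, so compression steel does yield.
M_n = (A_s − A'_s) f_y (d − a/2) + A'_s f_y (d − d') = [1257060 × (790 − 106.22) + 267540 × (790 − 72)] × 10⁻⁶ = 859.55 + 192.09 = 1051.64 kN·m.

M_n ≈ 1050 kN·m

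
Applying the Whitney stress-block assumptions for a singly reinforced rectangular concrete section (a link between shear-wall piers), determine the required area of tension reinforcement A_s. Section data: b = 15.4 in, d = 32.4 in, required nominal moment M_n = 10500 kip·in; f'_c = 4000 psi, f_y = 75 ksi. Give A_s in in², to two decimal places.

From M_n = 0.85 f'_c a b (d − a/2):
a = d − √(d² − 2M_n/(0.85 f'_c b)) = 32.4 − √(32.4² − 2 × 10500/(0.85 × 4 × 15.4)) = 6.931 in.
A_s = 0.85 f'_c a b / f_y = 0.85 × 4 × 6.931 × 15.4 / 75 = 4.839 in².

A_s ≈ 4.84 in²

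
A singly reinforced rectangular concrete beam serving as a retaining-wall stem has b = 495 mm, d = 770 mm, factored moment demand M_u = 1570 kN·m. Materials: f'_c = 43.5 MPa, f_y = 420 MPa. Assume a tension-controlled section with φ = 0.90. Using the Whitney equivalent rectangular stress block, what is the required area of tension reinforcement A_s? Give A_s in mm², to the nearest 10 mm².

A_s ≈ 5920 mm²

M_n = M_u/φ = 1570/0.90 = 1744.44 kN·m.
With M_n = 0.85 f'_c a b (d − a/2), solve the quadratic for a:
a = d − √(d² − 2M_n/(0.85 f'_c b)) = 770 − √(770² − 2 × 1744.44×10⁶/(0.85 × 43.5 × 495)) = 135.75 mm.
A_s = 0.85 f'_c a b / f_y = 0.85 × 43.5 × 135.75 × 495 / 420 = 5915.7 mm².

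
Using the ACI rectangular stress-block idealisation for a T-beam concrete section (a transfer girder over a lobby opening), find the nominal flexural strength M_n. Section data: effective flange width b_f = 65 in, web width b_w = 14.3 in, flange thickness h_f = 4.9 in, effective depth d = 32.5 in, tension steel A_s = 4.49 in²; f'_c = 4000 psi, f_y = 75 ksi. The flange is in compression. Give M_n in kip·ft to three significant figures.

M_n ≈ 891 kip·ft

Tension: T = A_s f_y = 4.49 × 75 = 336.75 kips.
Try a within the flange: a = T/(0.85 f'_c b_f) = 336.75/(0.85 × 4 × 65) = 1.524 in.
Since a = 1.524 ≤ h_f = 4.9 in, the stress block lies entirely in the flange; analyse as a rectangular beam of width b_f.
M_n = T(d − a/2) = 336.75 × (32.5 − 0.762) = 10687.8 kip·in.
M_n = 10687.8/12 = 890.65 kip·ft.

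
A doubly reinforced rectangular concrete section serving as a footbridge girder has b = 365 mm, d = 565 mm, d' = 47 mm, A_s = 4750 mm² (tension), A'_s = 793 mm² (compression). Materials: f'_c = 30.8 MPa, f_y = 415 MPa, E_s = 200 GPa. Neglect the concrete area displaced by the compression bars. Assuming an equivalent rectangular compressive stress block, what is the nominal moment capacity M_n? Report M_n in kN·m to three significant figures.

Assume both tension and compression steel yield.
Net tension couple steel: A_s − A'_s = 3957 mm².
a = (A_s − A'_s) f_y / (0.85 f'_c b) = 1642155/(0.85 × 30.8 × 365) = 171.85 mm.
c = a/β₁ = 171.85/0.83 = 207.05 mm; ε'_s = 0.003(c − d')/c = 0.0023 ≥ f_y/E_s = 0.0021, so compression steel does yield.
M_n = (A_s − A'_s) f_y (d − a/2) + A'_s f_y (d − d') = [1642155 × (565 − 85.925) + 329095 × (565 − 47)] × 10⁻⁶ = 786.72 + 170.47 = 957.19 kN·m.

M_n ≈ 957 kN·m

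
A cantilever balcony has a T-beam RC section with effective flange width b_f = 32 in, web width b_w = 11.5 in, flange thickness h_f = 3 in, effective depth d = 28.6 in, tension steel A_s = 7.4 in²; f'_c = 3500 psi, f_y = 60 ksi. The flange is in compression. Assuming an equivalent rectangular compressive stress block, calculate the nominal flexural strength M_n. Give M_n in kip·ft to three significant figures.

M_n ≈ 952 kip·ft

Tension: T = A_s f_y = 7.4 × 60 = 444 kips.
Try a within the flange: a = T/(0.85 f'_c b_f) = 444/(0.85 × 3.5 × 32) = 4.664 in.
a = 4.664 > h_f = 3 in: the block extends into the web. Split into flange-overhang and web parts.
C_f = 0.85 f'_c (b_f − b_w) h_f = 0.85 × 3.5 × (32 − 11.5) × 3 = 183.0 kips.
Remaining web compression depth: a_w = (T − C_f)/(0.85 f'_c b_w) = (444 − 183.0)/(0.85 × 3.5 × 11.5) = 7.629 in.
M_n = C_f(d − h_f/2) + (T − C_f)(d − a_w/2) = 183.0 × (28.6 − 1.5) + 261 × (28.6 − 3.8145) = 4959.3 + 6469.0 = 11428.3 kip·in.
M_n = 11428.3/12 = 952.36 kip·ft.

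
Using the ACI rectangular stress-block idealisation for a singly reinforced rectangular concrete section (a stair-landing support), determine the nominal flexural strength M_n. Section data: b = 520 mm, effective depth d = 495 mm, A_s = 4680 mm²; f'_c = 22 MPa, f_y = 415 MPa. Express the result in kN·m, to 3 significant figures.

T = A_s f_y = 4680 × 415 = 1942200 N = 1942.2 kN.
From C = T: a = T/(0.85 f'_c b) = 1942200/(0.85 × 22 × 520) = 199.73 mm.
M_n = T(d − a/2) = 1942.2 kN × (495 − 99.865) mm = 767.43 kN·m.

M_n ≈ 767 kN·m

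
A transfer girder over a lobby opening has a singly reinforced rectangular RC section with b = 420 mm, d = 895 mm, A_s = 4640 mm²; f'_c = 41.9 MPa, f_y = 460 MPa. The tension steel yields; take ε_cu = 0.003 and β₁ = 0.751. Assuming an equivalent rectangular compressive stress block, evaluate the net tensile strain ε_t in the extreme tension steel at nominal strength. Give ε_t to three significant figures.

ε_t ≈ 0.0111

a = A_s f_y/(0.85 f'_c b) = 142.69 mm.
β₁ = 0.751, so c = a/β₁ = 142.69/0.751 = 190.00 mm.
From the linear strain diagram with ε_cu = 0.003: ε_t = 0.003 (d − c)/c = 0.003 × (895 − 190.00)/190.00 = 0.0111.
Since ε_t ≥ 0.005, the section is tension-controlled.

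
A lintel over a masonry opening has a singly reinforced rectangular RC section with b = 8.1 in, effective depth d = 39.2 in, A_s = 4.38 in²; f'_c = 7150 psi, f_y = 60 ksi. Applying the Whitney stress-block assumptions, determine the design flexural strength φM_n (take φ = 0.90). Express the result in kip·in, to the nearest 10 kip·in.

φM_n ≈ 8640 kip·in

T = A_s f_y = 4.38 × 60 = 262.8 kips.
a = T/(0.85 f'_c b) = 262.8/(0.85 × 7.15 × 8.1) = 5.338 in.
M_n = T(d − a/2) = 262.8 × (39.2 − 2.669) = 9600.3 kip·in.
φM_n = 0.90 × 9600.3 = 8640.3 kip·in.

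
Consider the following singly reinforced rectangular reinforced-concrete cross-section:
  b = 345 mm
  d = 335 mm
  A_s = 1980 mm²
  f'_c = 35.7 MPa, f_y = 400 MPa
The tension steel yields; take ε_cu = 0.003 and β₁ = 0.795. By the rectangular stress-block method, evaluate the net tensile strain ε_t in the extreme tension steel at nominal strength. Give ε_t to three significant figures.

ε_t ≈ 0.00756

a = A_s f_y/(0.85 f'_c b) = 75.65 mm.
β₁ = 0.795, so c = a/β₁ = 75.65/0.795 = 95.16 mm.
From the linear strain diagram with ε_cu = 0.003: ε_t = 0.003 (d − c)/c = 0.003 × (335 − 95.16)/95.16 = 0.00756.
Since ε_t ≥ 0.005, the section is tension-controlled.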